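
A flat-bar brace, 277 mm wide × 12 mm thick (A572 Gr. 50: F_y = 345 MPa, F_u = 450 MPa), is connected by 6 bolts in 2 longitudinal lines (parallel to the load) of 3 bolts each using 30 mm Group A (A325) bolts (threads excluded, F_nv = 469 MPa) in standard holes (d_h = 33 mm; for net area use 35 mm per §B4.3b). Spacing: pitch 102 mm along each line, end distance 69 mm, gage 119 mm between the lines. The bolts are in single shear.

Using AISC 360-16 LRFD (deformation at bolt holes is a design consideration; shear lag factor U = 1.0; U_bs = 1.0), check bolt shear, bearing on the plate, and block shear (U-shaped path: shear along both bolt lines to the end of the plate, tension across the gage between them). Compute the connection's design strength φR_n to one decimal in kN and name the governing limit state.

1241.7 kN (block shear governs)

Bolt shear: A_b = π(30)²/4 = 706.86 mm². φR_n = 0.75 × 469 × 706.86 × 6 × 1 = 1491.8 kN.
Bearing (12 mm plate, F_u = 450 MPa): end bolts L_c = 69 − 33/2 = 52.5, R_n = min(1.2×52.5×12×450, 2.4×30×12×450) = 340.2 kN/bolt; interior L_c = 102 − 33 = 69, R_n = 388.8 kN/bolt. φR_n = 0.75 × (2×340.2 + 4×388.8) = 1676.7 kN.
Block shear: shear path 2×[69+2×102] = 2×273 mm, A_gv = 6552, A_nv = 2×(273 − 2.5×35)×12 = 4452 mm²; tension across gage: (119 − 1×35)×12 = 1008 mm². R_n = min(0.6×450×4452, 0.6×345×6552) + 1.0×450×1008 = min(1202, 1356.3) + 453.6 = 1655.6 kN. φR_n = 0.75 × 1655.6 = 1241.7 kN.
Governing: min(1491.8, 1676.7, 1241.7) = 1241.7 kN → block shear.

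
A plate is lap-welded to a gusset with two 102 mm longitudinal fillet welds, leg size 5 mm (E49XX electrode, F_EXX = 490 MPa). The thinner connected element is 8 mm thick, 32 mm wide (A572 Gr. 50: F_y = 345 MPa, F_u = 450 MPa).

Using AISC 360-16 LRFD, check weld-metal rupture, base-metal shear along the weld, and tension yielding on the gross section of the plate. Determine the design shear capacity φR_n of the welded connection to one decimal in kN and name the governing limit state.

79.5 kN (gross-section yield governs)

Weld metal: throat = 0.707×5 = 3.535 mm, L = 2×102 = 204 mm. φR_n = 0.75 × 0.6 × 490 × 3.535 × 204 = 159.0 kN.
Base metal shear (8 mm plate): yield φR_n = 1.0×0.6×345×8×204 = 337.8 kN; rupture φR_n = 0.75×0.6×450×8×204 = 330.5 kN; take 330.5 kN (rupture).
Tension yield (gross): A_g = 32×8 = 256 mm². φR_n = 0.90 × 345 × 256 = 79.5 kN.
Governing: min(159.0, 330.5, 79.5) = 79.5 kN → gross-section yield.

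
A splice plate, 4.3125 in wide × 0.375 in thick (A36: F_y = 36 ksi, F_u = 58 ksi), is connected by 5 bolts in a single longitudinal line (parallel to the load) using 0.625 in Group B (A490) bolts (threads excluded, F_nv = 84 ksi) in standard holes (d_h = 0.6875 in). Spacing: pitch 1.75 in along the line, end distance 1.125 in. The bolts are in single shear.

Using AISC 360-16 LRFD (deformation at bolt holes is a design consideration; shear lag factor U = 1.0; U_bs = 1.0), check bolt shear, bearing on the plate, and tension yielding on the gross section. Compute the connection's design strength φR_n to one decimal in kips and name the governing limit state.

Bolt shear: A_b = π(0.625)²/4 = 0.3068 in². φR_n = 0.75 × 84 × 0.3068 × 5 × 1 = 96.6 kips.
Bearing (0.375 in plate, F_u = 58 ksi): end bolts L_c = 1.125 − 0.6875/2 = 0.78125, R_n = min(1.2×0.78125×0.375×58, 2.4×0.625×0.375×58) = 20.391 kips/bolt; interior L_c = 1.75 − 0.6875 = 1.0625, R_n = 27.731 kips/bolt. φR_n = 0.75 × (1×20.391 + 4×27.731) = 98.5 kips.
Tension yield (gross): A_g = 4.3125×0.375 = 1.6172 in². φR_n = 0.90 × 36 × 1.6172 = 52.4 kips.
Governing: min(96.6, 98.5, 52.4) = 52.4 kips → gross-section yield.

52.4 kips (gross-section yield governs)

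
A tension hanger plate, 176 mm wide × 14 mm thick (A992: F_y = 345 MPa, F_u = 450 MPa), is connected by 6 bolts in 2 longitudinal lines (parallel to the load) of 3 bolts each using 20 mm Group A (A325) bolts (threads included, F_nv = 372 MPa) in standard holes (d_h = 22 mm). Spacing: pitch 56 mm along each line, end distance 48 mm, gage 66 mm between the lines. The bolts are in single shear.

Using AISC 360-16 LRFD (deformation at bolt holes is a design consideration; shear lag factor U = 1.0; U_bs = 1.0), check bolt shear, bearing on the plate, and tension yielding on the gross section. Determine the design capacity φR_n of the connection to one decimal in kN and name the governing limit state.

525.9 kN (bolt shear governs)

Bolt shear: A_b = π(20)²/4 = 314.16 mm². φR_n = 0.75 × 372 × 314.16 × 6 × 1 = 525.9 kN.
Bearing (14 mm plate, F_u = 450 MPa): end bolts L_c = 48 − 22/2 = 37, R_n = min(1.2×37×14×450, 2.4×20×14×450) = 279.72 kN/bolt; interior L_c = 56 − 22 = 34, R_n = 257.04 kN/bolt. φR_n = 0.75 × (2×279.72 + 4×257.04) = 1190.7 kN.
Tension yield (gross): A_g = 176×14 = 2464 mm². φR_n = 0.90 × 345 × 2464 = 765.1 kN.
Governing: min(525.9, 1190.7, 765.1) = 525.9 kN → bolt shear.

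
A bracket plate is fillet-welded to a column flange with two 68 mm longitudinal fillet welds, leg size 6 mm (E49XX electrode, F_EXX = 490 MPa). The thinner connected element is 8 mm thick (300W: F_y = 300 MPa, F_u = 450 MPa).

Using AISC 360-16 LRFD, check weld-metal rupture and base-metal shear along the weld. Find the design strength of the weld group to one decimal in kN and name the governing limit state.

Weld metal: throat = 0.707×6 = 4.242 mm, L = 2×68 = 136 mm. φR_n = 0.75 × 0.6 × 490 × 4.242 × 136 = 127.2 kN.
Base metal shear (8 mm plate): yield φR_n = 1.0×0.6×300×8×136 = 195.8 kN; rupture φR_n = 0.75×0.6×450×8×136 = 220.3 kN; take 195.8 kN (yield).
Governing: min(127.2, 195.8) = 127.2 kN → weld metal.

127.2 kN (weld metal governs)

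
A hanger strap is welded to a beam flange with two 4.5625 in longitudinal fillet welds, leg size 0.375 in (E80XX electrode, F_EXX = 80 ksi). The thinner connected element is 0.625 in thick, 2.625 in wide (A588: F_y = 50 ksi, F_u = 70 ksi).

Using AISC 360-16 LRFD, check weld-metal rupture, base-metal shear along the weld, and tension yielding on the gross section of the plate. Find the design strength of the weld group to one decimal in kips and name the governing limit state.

Weld metal: throat = 0.707×0.375 = 0.26513 in, L = 2×4.5625 = 9.125 in. φR_n = 0.75 × 0.6 × 80 × 0.26513 × 9.125 = 87.1 kips.
Base metal shear (0.625 in plate): yield φR_n = 1.0×0.6×50×0.625×9.125 = 171.1 kips; rupture φR_n = 0.75×0.6×70×0.625×9.125 = 179.6 kips; take 171.1 kips (yield).
Tension yield (gross): A_g = 2.625×0.625 = 1.6406 in². φR_n = 0.90 × 50 × 1.6406 = 73.8 kips.
Governing: min(87.1, 171.1, 73.8) = 73.8 kips → gross-section yield.

73.8 kips (gross-section yield governs)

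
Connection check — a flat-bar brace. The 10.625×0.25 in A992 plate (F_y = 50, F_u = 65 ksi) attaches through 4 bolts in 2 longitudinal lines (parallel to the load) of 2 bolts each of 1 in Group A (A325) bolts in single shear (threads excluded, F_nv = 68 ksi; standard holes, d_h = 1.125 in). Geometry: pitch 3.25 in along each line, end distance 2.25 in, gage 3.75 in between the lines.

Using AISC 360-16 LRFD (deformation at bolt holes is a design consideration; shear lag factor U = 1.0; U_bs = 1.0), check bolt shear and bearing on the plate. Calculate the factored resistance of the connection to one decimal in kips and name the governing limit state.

Bolt shear: A_b = π(1)²/4 = 0.7854 in². φR_n = 0.75 × 68 × 0.7854 × 4 × 1 = 160.2 kips.
Bearing (0.25 in plate, F_u = 65 ksi): end bolts L_c = 2.25 − 1.125/2 = 1.6875, R_n = min(1.2×1.6875×0.25×65, 2.4×1×0.25×65) = 32.906 kips/bolt; interior L_c = 3.25 − 1.125 = 2.125, R_n = 39 kips/bolt. φR_n = 0.75 × (2×32.906 + 2×39) = 107.9 kips.
Governing: min(160.2, 107.9) = 107.9 kips → bearing.

107.9 kips (bearing governs)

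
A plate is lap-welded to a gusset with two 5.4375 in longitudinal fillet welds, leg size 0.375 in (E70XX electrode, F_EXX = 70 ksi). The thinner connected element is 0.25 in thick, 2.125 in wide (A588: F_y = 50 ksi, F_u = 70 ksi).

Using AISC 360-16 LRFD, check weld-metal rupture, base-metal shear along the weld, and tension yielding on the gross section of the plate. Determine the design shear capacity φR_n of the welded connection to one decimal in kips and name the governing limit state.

23.9 kips (gross-section yield governs)

Weld metal: throat = 0.707×0.375 = 0.26513 in, L = 2×5.4375 = 10.875 in. φR_n = 0.75 × 0.6 × 70 × 0.26513 × 10.875 = 90.8 kips.
Base metal shear (0.25 in plate): yield φR_n = 1.0×0.6×50×0.25×10.875 = 81.6 kips; rupture φR_n = 0.75×0.6×70×0.25×10.875 = 85.6 kips; take 81.6 kips (yield).
Tension yield (gross): A_g = 2.125×0.25 = 0.53125 in². φR_n = 0.90 × 50 × 0.53125 = 23.9 kips.
Governing: min(90.8, 81.6, 23.9) = 23.9 kips → gross-section yield.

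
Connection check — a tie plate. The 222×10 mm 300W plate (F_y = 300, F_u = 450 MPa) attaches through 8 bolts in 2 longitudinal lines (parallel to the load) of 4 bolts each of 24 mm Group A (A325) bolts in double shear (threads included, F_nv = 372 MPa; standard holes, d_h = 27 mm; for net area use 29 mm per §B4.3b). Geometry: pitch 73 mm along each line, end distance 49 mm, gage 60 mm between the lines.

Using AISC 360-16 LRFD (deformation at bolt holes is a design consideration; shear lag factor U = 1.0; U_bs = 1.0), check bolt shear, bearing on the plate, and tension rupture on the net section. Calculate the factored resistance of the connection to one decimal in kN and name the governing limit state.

Bolt shear: A_b = π(24)²/4 = 452.39 mm². φR_n = 0.75 × 372 × 452.39 × 8 × 2 = 2019.5 kN.
Bearing (10 mm plate, F_u = 450 MPa): end bolts L_c = 49 − 27/2 = 35.5, R_n = min(1.2×35.5×10×450, 2.4×24×10×450) = 191.7 kN/bolt; interior L_c = 73 − 27 = 46, R_n = 248.4 kN/bolt. φR_n = 0.75 × (2×191.7 + 6×248.4) = 1405.4 kN.
Tension rupture (net): A_n = (222 − 2×29)×10 = 1640 mm² (U = 1.0, A_e = A_n). φR_n = 0.75 × 450 × 1640 = 553.5 kN.
Governing: min(2019.5, 1405.4, 553.5) = 553.5 kN → net-section rupture.

553.5 kN (net-section rupture governs)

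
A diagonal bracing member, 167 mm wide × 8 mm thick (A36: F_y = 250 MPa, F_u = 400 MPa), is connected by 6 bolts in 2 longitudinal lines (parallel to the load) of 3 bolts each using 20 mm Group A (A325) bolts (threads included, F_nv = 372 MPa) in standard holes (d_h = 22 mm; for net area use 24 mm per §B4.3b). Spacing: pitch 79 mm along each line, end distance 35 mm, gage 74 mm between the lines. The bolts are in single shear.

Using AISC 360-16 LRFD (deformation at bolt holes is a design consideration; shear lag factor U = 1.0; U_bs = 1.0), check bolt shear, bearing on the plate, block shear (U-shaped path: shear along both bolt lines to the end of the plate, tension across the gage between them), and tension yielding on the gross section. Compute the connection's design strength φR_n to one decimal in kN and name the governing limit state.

300.6 kN (gross-section yield governs)

Bolt shear: A_b = π(20)²/4 = 314.16 mm². φR_n = 0.75 × 372 × 314.16 × 6 × 1 = 525.9 kN.
Bearing (8 mm plate, F_u = 400 MPa): end bolts L_c = 35 − 22/2 = 24, R_n = min(1.2×24×8×400, 2.4×20×8×400) = 92.16 kN/bolt; interior L_c = 79 − 22 = 57, R_n = 153.6 kN/bolt. φR_n = 0.75 × (2×92.16 + 4×153.6) = 599.0 kN.
Block shear: shear path 2×[35+2×79] = 2×193 mm, A_gv = 3088, A_nv = 2×(193 − 2.5×24)×8 = 2128 mm²; tension across gage: (74 − 1×24)×8 = 400 mm². R_n = min(0.6×400×2128, 0.6×250×3088) + 1.0×400×400 = min(510.72, 463.2) + 160 = 623.2 kN. φR_n = 0.75 × 623.2 = 467.4 kN.
Tension yield (gross): A_g = 167×8 = 1336 mm². φR_n = 0.90 × 250 × 1336 = 300.6 kN.
Governing: min(525.9, 599.0, 467.4, 300.6) = 300.6 kN → gross-section yield.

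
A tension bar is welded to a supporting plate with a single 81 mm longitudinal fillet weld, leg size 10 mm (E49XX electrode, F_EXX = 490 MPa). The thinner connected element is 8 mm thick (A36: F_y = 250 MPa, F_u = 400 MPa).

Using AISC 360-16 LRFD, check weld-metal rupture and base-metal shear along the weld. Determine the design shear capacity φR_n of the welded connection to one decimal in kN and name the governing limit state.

97.2 kN (base-metal shear governs)

Weld metal: throat = 0.707×10 = 7.07 mm, L = 81 mm. φR_n = 0.75 × 0.6 × 490 × 7.07 × 81 = 126.3 kN.
Base metal shear (8 mm plate): yield φR_n = 1.0×0.6×250×8×81 = 97.2 kN; rupture φR_n = 0.75×0.6×400×8×81 = 116.6 kN; take 97.2 kN (yield).
Governing: min(126.3, 97.2) = 97.2 kN → base-metal shear.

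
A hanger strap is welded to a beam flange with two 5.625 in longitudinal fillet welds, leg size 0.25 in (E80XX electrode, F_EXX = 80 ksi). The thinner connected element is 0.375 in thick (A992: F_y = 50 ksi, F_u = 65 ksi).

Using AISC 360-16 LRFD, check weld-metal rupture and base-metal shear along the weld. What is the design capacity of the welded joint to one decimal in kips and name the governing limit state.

71.6 kips (weld metal governs)

Weld metal: throat = 0.707×0.25 = 0.17675 in, L = 2×5.625 = 11.25 in. φR_n = 0.75 × 0.6 × 80 × 0.17675 × 11.25 = 71.6 kips.
Base metal shear (0.375 in plate): yield φR_n = 1.0×0.6×50×0.375×11.25 = 126.6 kips; rupture φR_n = 0.75×0.6×65×0.375×11.25 = 123.4 kips; take 123.4 kips (rupture).
Governing: min(71.6, 123.4) = 71.6 kips → weld metal.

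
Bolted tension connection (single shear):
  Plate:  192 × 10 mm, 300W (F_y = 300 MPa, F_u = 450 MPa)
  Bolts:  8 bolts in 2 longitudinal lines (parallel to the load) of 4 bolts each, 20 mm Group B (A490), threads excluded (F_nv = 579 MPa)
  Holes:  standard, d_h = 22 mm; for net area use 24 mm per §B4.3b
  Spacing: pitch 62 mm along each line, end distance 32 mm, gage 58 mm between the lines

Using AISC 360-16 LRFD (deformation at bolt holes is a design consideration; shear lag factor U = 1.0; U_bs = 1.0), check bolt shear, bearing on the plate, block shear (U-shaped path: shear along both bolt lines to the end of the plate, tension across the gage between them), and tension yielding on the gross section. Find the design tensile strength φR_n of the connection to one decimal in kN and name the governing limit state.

518.4 kN (gross-section yield governs)

Bolt shear: A_b = π(20)²/4 = 314.16 mm². φR_n = 0.75 × 579 × 314.16 × 8 × 1 = 1091.4 kN.
Bearing (10 mm plate, F_u = 450 MPa): end bolts L_c = 32 − 22/2 = 21, R_n = min(1.2×21×10×450, 2.4×20×10×450) = 113.4 kN/bolt; interior L_c = 62 − 22 = 40, R_n = 216 kN/bolt. φR_n = 0.75 × (2×113.4 + 6×216) = 1142.1 kN.
Block shear: shear path 2×[32+3×62] = 2×218 mm, A_gv = 4360, A_nv = 2×(218 − 3.5×24)×10 = 2680 mm²; tension across gage: (58 − 1×24)×10 = 340 mm². R_n = min(0.6×450×2680, 0.6×300×4360) + 1.0×450×340 = min(723.6, 784.8) + 153 = 876.6 kN. φR_n = 0.75 × 876.6 = 657.5 kN.
Tension yield (gross): A_g = 192×10 = 1920 mm². φR_n = 0.90 × 300 × 1920 = 518.4 kN.
Governing: min(1091.4, 1142.1, 657.5, 518.4) = 518.4 kN → gross-section yield.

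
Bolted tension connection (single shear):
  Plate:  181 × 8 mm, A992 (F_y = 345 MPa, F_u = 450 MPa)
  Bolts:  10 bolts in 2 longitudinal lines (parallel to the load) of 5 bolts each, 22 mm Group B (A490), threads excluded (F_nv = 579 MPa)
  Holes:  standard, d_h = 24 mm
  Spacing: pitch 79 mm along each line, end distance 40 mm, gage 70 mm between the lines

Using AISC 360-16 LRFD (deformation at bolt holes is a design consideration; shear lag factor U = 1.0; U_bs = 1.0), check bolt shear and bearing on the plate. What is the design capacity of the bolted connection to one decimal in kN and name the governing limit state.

1321.9 kN (bearing governs)

Bolt shear: A_b = π(22)²/4 = 380.13 mm². φR_n = 0.75 × 579 × 380.13 × 10 × 1 = 1650.7 kN.
Bearing (8 mm plate, F_u = 450 MPa): end bolts L_c = 40 − 24/2 = 28, R_n = min(1.2×28×8×450, 2.4×22×8×450) = 120.96 kN/bolt; interior L_c = 79 − 24 = 55, R_n = 190.08 kN/bolt. φR_n = 0.75 × (2×120.96 + 8×190.08) = 1321.9 kN.
Governing: min(1650.7, 1321.9) = 1321.9 kN → bearing.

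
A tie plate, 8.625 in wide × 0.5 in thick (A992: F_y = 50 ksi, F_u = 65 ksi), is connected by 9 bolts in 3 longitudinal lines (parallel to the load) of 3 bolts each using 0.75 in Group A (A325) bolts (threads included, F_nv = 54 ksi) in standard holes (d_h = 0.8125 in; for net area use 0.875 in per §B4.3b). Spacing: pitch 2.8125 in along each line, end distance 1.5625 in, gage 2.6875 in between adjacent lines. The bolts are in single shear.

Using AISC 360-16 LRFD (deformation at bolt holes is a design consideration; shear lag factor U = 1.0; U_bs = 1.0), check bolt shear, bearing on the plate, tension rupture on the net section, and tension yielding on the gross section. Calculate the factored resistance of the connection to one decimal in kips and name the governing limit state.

Bolt shear: A_b = π(0.75)²/4 = 0.44179 in². φR_n = 0.75 × 54 × 0.44179 × 9 × 1 = 161.0 kips.
Bearing (0.5 in plate, F_u = 65 ksi): end bolts L_c = 1.5625 − 0.8125/2 = 1.15625, R_n = min(1.2×1.15625×0.5×65, 2.4×0.75×0.5×65) = 45.094 kips/bolt; interior L_c = 2.8125 − 0.8125 = 2, R_n = 58.5 kips/bolt. φR_n = 0.75 × (3×45.094 + 6×58.5) = 364.7 kips.
Tension rupture (net): A_n = (8.625 − 3×0.875)×0.5 = 3 in² (U = 1.0, A_e = A_n). φR_n = 0.75 × 65 × 3 = 146.3 kips.
Tension yield (gross): A_g = 8.625×0.5 = 4.3125 in². φR_n = 0.90 × 50 × 4.3125 = 194.1 kips.
Governing: min(161.0, 364.7, 146.3, 194.1) = 146.3 kips → net-section rupture.

146.3 kips (net-section rupture governs)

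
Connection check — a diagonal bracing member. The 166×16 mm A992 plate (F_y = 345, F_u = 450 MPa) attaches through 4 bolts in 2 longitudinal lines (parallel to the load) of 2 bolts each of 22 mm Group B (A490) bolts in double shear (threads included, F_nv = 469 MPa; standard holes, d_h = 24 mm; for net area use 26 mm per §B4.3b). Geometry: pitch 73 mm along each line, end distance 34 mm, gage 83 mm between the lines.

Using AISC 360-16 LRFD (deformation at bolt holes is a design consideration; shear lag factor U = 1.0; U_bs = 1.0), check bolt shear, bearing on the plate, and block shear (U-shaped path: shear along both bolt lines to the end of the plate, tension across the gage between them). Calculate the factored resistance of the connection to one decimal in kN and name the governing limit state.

Bolt shear: A_b = π(22)²/4 = 380.13 mm². φR_n = 0.75 × 469 × 380.13 × 4 × 2 = 1069.7 kN.
Bearing (16 mm plate, F_u = 450 MPa): end bolts L_c = 34 − 24/2 = 22, R_n = min(1.2×22×16×450, 2.4×22×16×450) = 190.08 kN/bolt; interior L_c = 73 − 24 = 49, R_n = 380.16 kN/bolt. φR_n = 0.75 × (2×190.08 + 2×380.16) = 855.4 kN.
Block shear: shear path 2×[34+1×73] = 2×107 mm, A_gv = 3424, A_nv = 2×(107 − 1.5×26)×16 = 2176 mm²; tension across gage: (83 − 1×26)×16 = 912 mm². R_n = min(0.6×450×2176, 0.6×345×3424) + 1.0×450×912 = min(587.52, 708.77) + 410.4 = 997.92 kN. φR_n = 0.75 × 997.92 = 748.4 kN.
Governing: min(1069.7, 855.4, 748.4) = 748.4 kN → block shear.

748.4 kN (block shear governs)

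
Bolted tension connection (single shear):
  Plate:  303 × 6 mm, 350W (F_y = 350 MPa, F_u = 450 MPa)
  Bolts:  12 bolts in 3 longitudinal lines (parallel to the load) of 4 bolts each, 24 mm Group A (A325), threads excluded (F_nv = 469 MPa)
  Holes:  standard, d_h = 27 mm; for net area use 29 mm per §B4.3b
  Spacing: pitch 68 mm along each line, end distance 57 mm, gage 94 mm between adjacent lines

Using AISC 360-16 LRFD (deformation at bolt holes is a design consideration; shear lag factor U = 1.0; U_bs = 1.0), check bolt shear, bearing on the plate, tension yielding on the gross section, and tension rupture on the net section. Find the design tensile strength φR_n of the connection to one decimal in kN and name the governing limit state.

Bolt shear: A_b = π(24)²/4 = 452.39 mm². φR_n = 0.75 × 469 × 452.39 × 12 × 1 = 1909.5 kN.
Bearing (6 mm plate, F_u = 450 MPa): end bolts L_c = 57 − 27/2 = 43.5, R_n = min(1.2×43.5×6×450, 2.4×24×6×450) = 140.94 kN/bolt; interior L_c = 68 − 27 = 41, R_n = 132.84 kN/bolt. φR_n = 0.75 × (3×140.94 + 9×132.84) = 1213.8 kN.
Tension yield (gross): A_g = 303×6 = 1818 mm². φR_n = 0.90 × 350 × 1818 = 572.7 kN.
Tension rupture (net): A_n = (303 − 3×29)×6 = 1296 mm² (U = 1.0, A_e = A_n). φR_n = 0.75 × 450 × 1296 = 437.4 kN.
Governing: min(1909.5, 1213.8, 572.7, 437.4) = 437.4 kN → net-section rupture.

437.4 kN (net-section rupture governs)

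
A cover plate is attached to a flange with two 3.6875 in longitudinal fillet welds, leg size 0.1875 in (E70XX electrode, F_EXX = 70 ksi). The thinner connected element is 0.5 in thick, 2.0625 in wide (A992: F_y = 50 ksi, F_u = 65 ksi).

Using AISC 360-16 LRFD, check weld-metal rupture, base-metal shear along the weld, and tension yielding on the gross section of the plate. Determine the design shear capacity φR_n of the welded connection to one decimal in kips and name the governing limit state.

30.8 kips (weld metal governs)

Weld metal: throat = 0.707×0.1875 = 0.13256 in, L = 2×3.6875 = 7.375 in. φR_n = 0.75 × 0.6 × 70 × 0.13256 × 7.375 = 30.8 kips.
Base metal shear (0.5 in plate): yield φR_n = 1.0×0.6×50×0.5×7.375 = 110.6 kips; rupture φR_n = 0.75×0.6×65×0.5×7.375 = 107.9 kips; take 107.9 kips (rupture).
Tension yield (gross): A_g = 2.0625×0.5 = 1.0313 in². φR_n = 0.90 × 50 × 1.0313 = 46.4 kips.
Governing: min(30.8, 107.9, 46.4) = 30.8 kips → weld metal.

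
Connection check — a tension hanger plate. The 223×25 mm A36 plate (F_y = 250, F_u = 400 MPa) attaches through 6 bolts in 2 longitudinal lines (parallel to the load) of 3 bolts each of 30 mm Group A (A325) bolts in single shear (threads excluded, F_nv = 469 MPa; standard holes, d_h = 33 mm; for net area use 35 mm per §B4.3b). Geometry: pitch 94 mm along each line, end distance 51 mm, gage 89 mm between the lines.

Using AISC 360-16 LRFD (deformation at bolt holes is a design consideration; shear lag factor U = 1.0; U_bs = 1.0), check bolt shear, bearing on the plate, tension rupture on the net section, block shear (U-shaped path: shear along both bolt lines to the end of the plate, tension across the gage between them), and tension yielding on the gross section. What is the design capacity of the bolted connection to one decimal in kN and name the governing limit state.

Bolt shear: A_b = π(30)²/4 = 706.86 mm². φR_n = 0.75 × 469 × 706.86 × 6 × 1 = 1491.8 kN.
Bearing (25 mm plate, F_u = 400 MPa): end bolts L_c = 51 − 33/2 = 34.5, R_n = min(1.2×34.5×25×400, 2.4×30×25×400) = 414 kN/bolt; interior L_c = 94 − 33 = 61, R_n = 720 kN/bolt. φR_n = 0.75 × (2×414 + 4×720) = 2781.0 kN.
Tension rupture (net): A_n = (223 − 2×35)×25 = 3825 mm² (U = 1.0, A_e = A_n). φR_n = 0.75 × 400 × 3825 = 1147.5 kN.
Block shear: shear path 2×[51+2×94] = 2×239 mm, A_gv = 11950, A_nv = 2×(239 − 2.5×35)×25 = 7575 mm²; tension across gage: (89 − 1×35)×25 = 1350 mm². R_n = min(0.6×400×7575, 0.6×250×11950) + 1.0×400×1350 = min(1818, 1792.5) + 540 = 2332.5 kN. φR_n = 0.75 × 2332.5 = 1749.4 kN.
Tension yield (gross): A_g = 223×25 = 5575 mm². φR_n = 0.90 × 250 × 5575 = 1254.4 kN.
Governing: min(1491.8, 2781.0, 1147.5, 1749.4, 1254.4) = 1147.5 kN → net-section rupture.

1147.5 kN (net-section rupture governs)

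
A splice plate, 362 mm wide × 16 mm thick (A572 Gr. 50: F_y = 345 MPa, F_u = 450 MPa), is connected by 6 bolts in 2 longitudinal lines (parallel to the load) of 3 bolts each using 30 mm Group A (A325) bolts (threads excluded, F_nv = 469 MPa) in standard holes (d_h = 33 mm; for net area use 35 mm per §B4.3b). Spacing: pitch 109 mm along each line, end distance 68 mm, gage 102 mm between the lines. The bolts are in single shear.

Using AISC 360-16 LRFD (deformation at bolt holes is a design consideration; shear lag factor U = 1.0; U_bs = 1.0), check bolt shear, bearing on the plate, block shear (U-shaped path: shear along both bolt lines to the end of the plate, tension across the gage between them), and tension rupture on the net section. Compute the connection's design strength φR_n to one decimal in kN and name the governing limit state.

1491.8 kN (bolt shear governs)

Bolt shear: A_b = π(30)²/4 = 706.86 mm². φR_n = 0.75 × 469 × 706.86 × 6 × 1 = 1491.8 kN.
Bearing (16 mm plate, F_u = 450 MPa): end bolts L_c = 68 − 33/2 = 51.5, R_n = min(1.2×51.5×16×450, 2.4×30×16×450) = 444.96 kN/bolt; interior L_c = 109 − 33 = 76, R_n = 518.4 kN/bolt. φR_n = 0.75 × (2×444.96 + 4×518.4) = 2222.6 kN.
Block shear: shear path 2×[68+2×109] = 2×286 mm, A_gv = 9152, A_nv = 2×(286 − 2.5×35)×16 = 6352 mm²; tension across gage: (102 − 1×35)×16 = 1072 mm². R_n = min(0.6×450×6352, 0.6×345×9152) + 1.0×450×1072 = min(1715, 1894.5) + 482.4 = 2197.4 kN. φR_n = 0.75 × 2197.4 = 1648.1 kN.
Tension rupture (net): A_n = (362 − 2×35)×16 = 4672 mm² (U = 1.0, A_e = A_n). φR_n = 0.75 × 450 × 4672 = 1576.8 kN.
Governing: min(1491.8, 2222.6, 1648.1, 1576.8) = 1491.8 kN → bolt shear.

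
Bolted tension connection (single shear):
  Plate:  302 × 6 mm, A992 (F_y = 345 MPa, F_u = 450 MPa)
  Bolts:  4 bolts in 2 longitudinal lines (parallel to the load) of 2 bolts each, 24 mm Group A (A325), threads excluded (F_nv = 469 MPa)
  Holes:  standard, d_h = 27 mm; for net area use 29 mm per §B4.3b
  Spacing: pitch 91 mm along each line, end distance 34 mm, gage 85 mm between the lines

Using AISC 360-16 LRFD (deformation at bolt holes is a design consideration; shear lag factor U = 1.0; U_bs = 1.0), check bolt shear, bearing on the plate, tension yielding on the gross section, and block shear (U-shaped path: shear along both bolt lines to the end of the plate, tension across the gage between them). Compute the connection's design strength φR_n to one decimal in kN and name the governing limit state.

311.4 kN (block shear governs)

Bolt shear: A_b = π(24)²/4 = 452.39 mm². φR_n = 0.75 × 469 × 452.39 × 4 × 1 = 636.5 kN.
Bearing (6 mm plate, F_u = 450 MPa): end bolts L_c = 34 − 27/2 = 20.5, R_n = min(1.2×20.5×6×450, 2.4×24×6×450) = 66.42 kN/bolt; interior L_c = 91 − 27 = 64, R_n = 155.52 kN/bolt. φR_n = 0.75 × (2×66.42 + 2×155.52) = 332.9 kN.
Tension yield (gross): A_g = 302×6 = 1812 mm². φR_n = 0.90 × 345 × 1812 = 562.6 kN.
Block shear: shear path 2×[34+1×91] = 2×125 mm, A_gv = 1500, A_nv = 2×(125 − 1.5×29)×6 = 978 mm²; tension across gage: (85 − 1×29)×6 = 336 mm². R_n = min(0.6×450×978, 0.6×345×1500) + 1.0×450×336 = min(264.06, 310.5) + 151.2 = 415.26 kN. φR_n = 0.75 × 415.26 = 311.4 kN.
Governing: min(636.5, 332.9, 562.6, 311.4) = 311.4 kN → block shear.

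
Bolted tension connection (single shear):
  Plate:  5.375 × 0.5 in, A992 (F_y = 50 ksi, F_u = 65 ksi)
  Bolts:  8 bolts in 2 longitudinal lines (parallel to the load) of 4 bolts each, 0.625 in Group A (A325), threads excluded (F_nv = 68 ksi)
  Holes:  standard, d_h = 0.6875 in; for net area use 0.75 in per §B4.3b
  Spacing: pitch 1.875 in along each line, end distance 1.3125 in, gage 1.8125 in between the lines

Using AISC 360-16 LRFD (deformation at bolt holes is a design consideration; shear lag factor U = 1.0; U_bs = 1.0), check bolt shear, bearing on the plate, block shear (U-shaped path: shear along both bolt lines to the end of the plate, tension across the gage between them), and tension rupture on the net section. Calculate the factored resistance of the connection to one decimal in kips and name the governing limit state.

Bolt shear: A_b = π(0.625)²/4 = 0.3068 in². φR_n = 0.75 × 68 × 0.3068 × 8 × 1 = 125.2 kips.
Bearing (0.5 in plate, F_u = 65 ksi): end bolts L_c = 1.3125 − 0.6875/2 = 0.96875, R_n = min(1.2×0.96875×0.5×65, 2.4×0.625×0.5×65) = 37.781 kips/bolt; interior L_c = 1.875 − 0.6875 = 1.1875, R_n = 46.313 kips/bolt. φR_n = 0.75 × (2×37.781 + 6×46.313) = 265.1 kips.
Block shear: shear path 2×[1.3125+3×1.875] = 2×6.9375 in, A_gv = 6.9375, A_nv = 2×(6.9375 − 3.5×0.75)×0.5 = 4.3125 in²; tension across gage: (1.8125 − 1×0.75)×0.5 = 0.53125 in². R_n = min(0.6×65×4.3125, 0.6×50×6.9375) + 1.0×65×0.53125 = min(168.19, 208.13) + 34.531 = 202.72 kips. φR_n = 0.75 × 202.72 = 152.0 kips.
Tension rupture (net): A_n = (5.375 − 2×0.75)×0.5 = 1.9375 in² (U = 1.0, A_e = A_n). φR_n = 0.75 × 65 × 1.9375 = 94.5 kips.
Governing: min(125.2, 265.1, 152.0, 94.5) = 94.5 kips → net-section rupture.

94.5 kips (net-section rupture governs)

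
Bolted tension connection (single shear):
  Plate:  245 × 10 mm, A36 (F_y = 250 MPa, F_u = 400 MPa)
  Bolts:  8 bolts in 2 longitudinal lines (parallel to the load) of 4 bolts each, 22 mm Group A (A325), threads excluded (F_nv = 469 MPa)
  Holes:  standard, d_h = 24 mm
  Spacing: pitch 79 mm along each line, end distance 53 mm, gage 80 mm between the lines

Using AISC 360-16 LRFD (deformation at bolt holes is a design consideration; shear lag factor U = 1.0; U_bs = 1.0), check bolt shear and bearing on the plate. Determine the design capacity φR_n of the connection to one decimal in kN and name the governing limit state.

1069.7 kN (bolt shear governs)

Bolt shear: A_b = π(22)²/4 = 380.13 mm². φR_n = 0.75 × 469 × 380.13 × 8 × 1 = 1069.7 kN.
Bearing (10 mm plate, F_u = 400 MPa): end bolts L_c = 53 − 24/2 = 41, R_n = min(1.2×41×10×400, 2.4×22×10×400) = 196.8 kN/bolt; interior L_c = 79 − 24 = 55, R_n = 211.2 kN/bolt. φR_n = 0.75 × (2×196.8 + 6×211.2) = 1245.6 kN.
Governing: min(1069.7, 1245.6) = 1069.7 kN → bolt shear.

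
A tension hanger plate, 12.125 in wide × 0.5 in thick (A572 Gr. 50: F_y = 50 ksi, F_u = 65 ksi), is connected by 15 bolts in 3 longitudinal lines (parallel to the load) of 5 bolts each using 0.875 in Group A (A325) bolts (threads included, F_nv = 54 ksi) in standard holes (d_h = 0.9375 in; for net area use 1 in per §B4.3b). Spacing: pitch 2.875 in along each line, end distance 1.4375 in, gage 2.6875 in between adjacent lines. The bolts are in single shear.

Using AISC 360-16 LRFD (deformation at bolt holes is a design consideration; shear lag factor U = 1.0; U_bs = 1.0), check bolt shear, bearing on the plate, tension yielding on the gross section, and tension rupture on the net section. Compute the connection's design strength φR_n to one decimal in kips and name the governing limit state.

222.4 kips (net-section rupture governs)

Bolt shear: A_b = π(0.875)²/4 = 0.60132 in². φR_n = 0.75 × 54 × 0.60132 × 15 × 1 = 365.3 kips.
Bearing (0.5 in plate, F_u = 65 ksi): end bolts L_c = 1.4375 − 0.9375/2 = 0.96875, R_n = min(1.2×0.96875×0.5×65, 2.4×0.875×0.5×65) = 37.781 kips/bolt; interior L_c = 2.875 − 0.9375 = 1.9375, R_n = 68.25 kips/bolt. φR_n = 0.75 × (3×37.781 + 12×68.25) = 699.3 kips.
Tension yield (gross): A_g = 12.125×0.5 = 6.0625 in². φR_n = 0.90 × 50 × 6.0625 = 272.8 kips.
Tension rupture (net): A_n = (12.125 − 3×1)×0.5 = 4.5625 in² (U = 1.0, A_e = A_n). φR_n = 0.75 × 65 × 4.5625 = 222.4 kips.
Governing: min(365.3, 699.3, 272.8, 222.4) = 222.4 kips → net-section rupture.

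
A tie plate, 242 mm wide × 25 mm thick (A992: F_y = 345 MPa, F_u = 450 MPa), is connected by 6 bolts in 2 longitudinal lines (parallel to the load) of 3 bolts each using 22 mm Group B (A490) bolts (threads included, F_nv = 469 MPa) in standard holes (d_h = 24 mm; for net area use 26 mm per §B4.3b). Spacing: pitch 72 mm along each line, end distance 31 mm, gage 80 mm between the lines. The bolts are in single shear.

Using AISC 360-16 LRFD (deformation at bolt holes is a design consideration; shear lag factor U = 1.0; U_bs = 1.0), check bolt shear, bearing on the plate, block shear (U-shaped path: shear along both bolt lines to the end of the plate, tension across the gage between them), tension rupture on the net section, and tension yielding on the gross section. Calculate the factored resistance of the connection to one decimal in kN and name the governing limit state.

Bolt shear: A_b = π(22)²/4 = 380.13 mm². φR_n = 0.75 × 469 × 380.13 × 6 × 1 = 802.3 kN.
Bearing (25 mm plate, F_u = 450 MPa): end bolts L_c = 31 − 24/2 = 19, R_n = min(1.2×19×25×450, 2.4×22×25×450) = 256.5 kN/bolt; interior L_c = 72 − 24 = 48, R_n = 594 kN/bolt. φR_n = 0.75 × (2×256.5 + 4×594) = 2166.8 kN.
Block shear: shear path 2×[31+2×72] = 2×175 mm, A_gv = 8750, A_nv = 2×(175 − 2.5×26)×25 = 5500 mm²; tension across gage: (80 − 1×26)×25 = 1350 mm². R_n = min(0.6×450×5500, 0.6×345×8750) + 1.0×450×1350 = min(1485, 1811.3) + 607.5 = 2092.5 kN. φR_n = 0.75 × 2092.5 = 1569.4 kN.
Tension rupture (net): A_n = (242 − 2×26)×25 = 4750 mm² (U = 1.0, A_e = A_n). φR_n = 0.75 × 450 × 4750 = 1603.1 kN.
Tension yield (gross): A_g = 242×25 = 6050 mm². φR_n = 0.90 × 345 × 6050 = 1878.5 kN.
Governing: min(802.3, 2166.8, 1569.4, 1603.1, 1878.5) = 802.3 kN → bolt shear.

802.3 kN (bolt shear governs)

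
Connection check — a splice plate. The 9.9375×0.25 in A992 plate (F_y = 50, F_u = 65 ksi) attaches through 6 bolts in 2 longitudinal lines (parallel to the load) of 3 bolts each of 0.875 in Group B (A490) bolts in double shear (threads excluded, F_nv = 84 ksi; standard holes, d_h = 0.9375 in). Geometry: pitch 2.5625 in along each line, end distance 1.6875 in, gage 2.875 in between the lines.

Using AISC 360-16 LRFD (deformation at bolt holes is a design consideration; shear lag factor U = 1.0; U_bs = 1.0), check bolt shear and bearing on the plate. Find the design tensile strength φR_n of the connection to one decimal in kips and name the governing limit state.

130.7 kips (bearing governs)

Bolt shear: A_b = π(0.875)²/4 = 0.60132 in². φR_n = 0.75 × 84 × 0.60132 × 6 × 2 = 454.6 kips.
Bearing (0.25 in plate, F_u = 65 ksi): end bolts L_c = 1.6875 − 0.9375/2 = 1.21875, R_n = min(1.2×1.21875×0.25×65, 2.4×0.875×0.25×65) = 23.766 kips/bolt; interior L_c = 2.5625 − 0.9375 = 1.625, R_n = 31.688 kips/bolt. φR_n = 0.75 × (2×23.766 + 4×31.688) = 130.7 kips.
Governing: min(454.6, 130.7) = 130.7 kips → bearing.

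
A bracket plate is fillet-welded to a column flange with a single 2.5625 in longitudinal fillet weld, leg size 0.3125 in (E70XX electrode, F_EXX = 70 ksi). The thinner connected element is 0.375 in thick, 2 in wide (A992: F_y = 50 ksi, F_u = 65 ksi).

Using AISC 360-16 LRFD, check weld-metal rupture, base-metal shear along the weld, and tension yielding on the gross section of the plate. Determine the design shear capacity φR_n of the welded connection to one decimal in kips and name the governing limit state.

Weld metal: throat = 0.707×0.3125 = 0.22094 in, L = 2.5625 in. φR_n = 0.75 × 0.6 × 70 × 0.22094 × 2.5625 = 17.8 kips.
Base metal shear (0.375 in plate): yield φR_n = 1.0×0.6×50×0.375×2.5625 = 28.8 kips; rupture φR_n = 0.75×0.6×65×0.375×2.5625 = 28.1 kips; take 28.1 kips (rupture).
Tension yield (gross): A_g = 2×0.375 = 0.75 in². φR_n = 0.90 × 50 × 0.75 = 33.8 kips.
Governing: min(17.8, 28.1, 33.8) = 17.8 kips → weld metal.

17.8 kips (weld metal governs)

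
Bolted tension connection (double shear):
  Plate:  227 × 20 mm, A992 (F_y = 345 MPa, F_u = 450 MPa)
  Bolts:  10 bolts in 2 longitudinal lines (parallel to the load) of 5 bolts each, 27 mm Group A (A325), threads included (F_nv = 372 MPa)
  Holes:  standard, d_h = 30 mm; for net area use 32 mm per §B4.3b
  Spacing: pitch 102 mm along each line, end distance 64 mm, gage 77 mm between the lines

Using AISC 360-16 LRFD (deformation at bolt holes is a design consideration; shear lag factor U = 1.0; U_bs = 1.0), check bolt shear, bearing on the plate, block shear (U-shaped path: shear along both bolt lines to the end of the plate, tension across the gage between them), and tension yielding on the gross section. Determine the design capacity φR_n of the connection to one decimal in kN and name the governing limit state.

Bolt shear: A_b = π(27)²/4 = 572.56 mm². φR_n = 0.75 × 372 × 572.56 × 10 × 2 = 3194.9 kN.
Bearing (20 mm plate, F_u = 450 MPa): end bolts L_c = 64 − 30/2 = 49, R_n = min(1.2×49×20×450, 2.4×27×20×450) = 529.2 kN/bolt; interior L_c = 102 − 30 = 72, R_n = 583.2 kN/bolt. φR_n = 0.75 × (2×529.2 + 8×583.2) = 4293.0 kN.
Block shear: shear path 2×[64+4×102] = 2×472 mm, A_gv = 18880, A_nv = 2×(472 − 4.5×32)×20 = 13120 mm²; tension across gage: (77 − 1×32)×20 = 900 mm². R_n = min(0.6×450×13120, 0.6×345×18880) + 1.0×450×900 = min(3542.4, 3908.2) + 405 = 3947.4 kN. φR_n = 0.75 × 3947.4 = 2960.6 kN.
Tension yield (gross): A_g = 227×20 = 4540 mm². φR_n = 0.90 × 345 × 4540 = 1409.7 kN.
Governing: min(3194.9, 4293.0, 2960.6, 1409.7) = 1409.7 kN → gross-section yield.

1409.7 kN (gross-section yield governs)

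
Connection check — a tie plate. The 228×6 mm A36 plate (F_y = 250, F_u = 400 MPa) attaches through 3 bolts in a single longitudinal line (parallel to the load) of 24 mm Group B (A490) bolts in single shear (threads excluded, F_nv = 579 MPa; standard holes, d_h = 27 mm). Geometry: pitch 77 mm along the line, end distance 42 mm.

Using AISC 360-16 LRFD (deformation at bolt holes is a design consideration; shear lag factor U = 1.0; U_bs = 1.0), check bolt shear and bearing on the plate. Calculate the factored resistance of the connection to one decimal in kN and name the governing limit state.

268.9 kN (bearing governs)

Bolt shear: A_b = π(24)²/4 = 452.39 mm². φR_n = 0.75 × 579 × 452.39 × 3 × 1 = 589.4 kN.
Bearing (6 mm plate, F_u = 400 MPa): end bolts L_c = 42 − 27/2 = 28.5, R_n = min(1.2×28.5×6×400, 2.4×24×6×400) = 82.08 kN/bolt; interior L_c = 77 − 27 = 50, R_n = 138.24 kN/bolt. φR_n = 0.75 × (1×82.08 + 2×138.24) = 268.9 kN.
Governing: min(589.4, 268.9) = 268.9 kN → bearing.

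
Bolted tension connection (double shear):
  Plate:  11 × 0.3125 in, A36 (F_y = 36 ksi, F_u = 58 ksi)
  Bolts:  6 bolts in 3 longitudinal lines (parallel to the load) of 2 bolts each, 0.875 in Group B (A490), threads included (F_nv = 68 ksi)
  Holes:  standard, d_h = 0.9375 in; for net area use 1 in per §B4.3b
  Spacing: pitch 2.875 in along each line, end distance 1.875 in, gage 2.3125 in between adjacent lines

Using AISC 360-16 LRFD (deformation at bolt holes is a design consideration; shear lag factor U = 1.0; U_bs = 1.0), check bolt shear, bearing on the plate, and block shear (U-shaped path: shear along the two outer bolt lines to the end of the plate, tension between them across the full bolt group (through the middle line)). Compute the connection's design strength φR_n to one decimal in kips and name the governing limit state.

83.8 kips (block shear governs)

Bolt shear: A_b = π(0.875)²/4 = 0.60132 in². φR_n = 0.75 × 68 × 0.60132 × 6 × 2 = 368.0 kips.
Bearing (0.3125 in plate, F_u = 58 ksi): end bolts L_c = 1.875 − 0.9375/2 = 1.40625, R_n = min(1.2×1.40625×0.3125×58, 2.4×0.875×0.3125×58) = 30.586 kips/bolt; interior L_c = 2.875 − 0.9375 = 1.9375, R_n = 38.063 kips/bolt. φR_n = 0.75 × (3×30.586 + 3×38.063) = 154.5 kips.
Block shear: shear path 2×[1.875+1×2.875] = 2×4.75 in, A_gv = 2.9688, A_nv = 2×(4.75 − 1.5×1)×0.3125 = 2.0313 in²; tension across gage: (4.625 − 2×1)×0.3125 = 0.82031 in². R_n = min(0.6×58×2.0313, 0.6×36×2.9688) + 1.0×58×0.82031 = min(70.689, 64.126) + 47.578 = 111.7 kips. φR_n = 0.75 × 111.7 = 83.8 kips.
Governing: min(368.0, 154.5, 83.8) = 83.8 kips → block shear.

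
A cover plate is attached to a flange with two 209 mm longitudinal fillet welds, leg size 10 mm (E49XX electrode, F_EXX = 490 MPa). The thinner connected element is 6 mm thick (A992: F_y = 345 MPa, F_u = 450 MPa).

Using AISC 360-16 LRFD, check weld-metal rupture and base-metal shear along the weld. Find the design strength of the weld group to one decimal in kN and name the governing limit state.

Weld metal: throat = 0.707×10 = 7.07 mm, L = 2×209 = 418 mm. φR_n = 0.75 × 0.6 × 490 × 7.07 × 418 = 651.6 kN.
Base metal shear (6 mm plate): yield φR_n = 1.0×0.6×345×6×418 = 519.2 kN; rupture φR_n = 0.75×0.6×450×6×418 = 507.9 kN; take 507.9 kN (rupture).
Governing: min(651.6, 507.9) = 507.9 kN → base-metal shear.

507.9 kN (base-metal shear governs)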